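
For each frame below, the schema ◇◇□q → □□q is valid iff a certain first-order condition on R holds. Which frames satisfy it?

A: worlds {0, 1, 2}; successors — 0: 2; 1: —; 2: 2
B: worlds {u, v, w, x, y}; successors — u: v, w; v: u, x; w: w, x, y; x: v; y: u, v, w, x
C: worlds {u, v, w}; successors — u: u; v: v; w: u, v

A

This is the axiom for a generalized confluence (Geach) condition; its first-order frame correspondent is ∀x ∀y ∀z ((xR²y ∧ xR²z) → ∃w (yRw ∧ z = w)).
A: holds.
B: fails — uR²u, uR²u but no t with uRt and u=t.
C: fails — wR²u, wR²v but no t with uRt and v=t.
Valid on: A.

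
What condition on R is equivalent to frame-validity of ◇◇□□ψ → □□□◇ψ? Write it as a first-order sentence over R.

This is a Sahlqvist (Geach-type) schema ◇^2□^2ψ → □^3◇^1ψ.
First-order correspondent: ∀x ∀y ∀z ((xR²y ∧ xR³z) → ∃w (yR²w ∧ zRw)).

∀x ∀y ∀z ((xR²y ∧ xR³z) → ∃w (yR²w ∧ zRw))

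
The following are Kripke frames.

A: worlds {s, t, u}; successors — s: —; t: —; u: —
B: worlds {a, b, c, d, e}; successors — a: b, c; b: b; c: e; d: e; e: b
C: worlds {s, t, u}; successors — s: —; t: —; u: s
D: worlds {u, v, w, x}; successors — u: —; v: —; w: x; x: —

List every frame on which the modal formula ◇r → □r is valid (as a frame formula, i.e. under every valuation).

A, C, D

This is the axiom for partial functionality; its first-order frame correspondent is ∀x ∀y ∀z (Rxy ∧ Rxz → y = z).
A: condition met.
B: fails — a sees both b and c.
C: condition met.
D: condition met.
Valid on: A, C, D.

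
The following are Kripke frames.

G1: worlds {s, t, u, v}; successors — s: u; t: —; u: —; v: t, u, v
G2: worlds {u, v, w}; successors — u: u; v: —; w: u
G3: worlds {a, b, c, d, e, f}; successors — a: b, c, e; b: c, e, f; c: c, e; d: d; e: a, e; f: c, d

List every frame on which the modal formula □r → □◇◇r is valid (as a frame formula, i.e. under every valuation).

G2, G3

The schema corresponds to a generalized confluence (Geach) condition: ∀x ∀z (xRz → ∃w (xRw ∧ zR²w)).
G1: fails — sRu but no w with sRw and uR²w.
G2: satisfies the condition.
G3: satisfies the condition.
Valid on: G2, G3.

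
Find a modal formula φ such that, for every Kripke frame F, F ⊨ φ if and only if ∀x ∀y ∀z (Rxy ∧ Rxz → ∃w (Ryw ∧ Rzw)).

◇□q → □◇q

A defining formula is ◇□q → □◇q (the .2 axiom).
Suppose ◇□q→□◇q is valid. Take Rxy, Rxz and set V(q)={w : Ryw}. Then □q at y so ◇□q at x, so □◇q at x, so ◇q at z, giving w with Rzw and Ryw.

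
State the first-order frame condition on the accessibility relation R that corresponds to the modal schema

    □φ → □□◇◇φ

This is a Sahlqvist (Geach-type) schema ◇^0□^1φ → □^2◇^2φ.
First-order correspondent: ∀x ∀z (xR²z → ∃w (xRw ∧ zR²w)).

∀x ∀z (xR²z → ∃w (xRw ∧ zR²w))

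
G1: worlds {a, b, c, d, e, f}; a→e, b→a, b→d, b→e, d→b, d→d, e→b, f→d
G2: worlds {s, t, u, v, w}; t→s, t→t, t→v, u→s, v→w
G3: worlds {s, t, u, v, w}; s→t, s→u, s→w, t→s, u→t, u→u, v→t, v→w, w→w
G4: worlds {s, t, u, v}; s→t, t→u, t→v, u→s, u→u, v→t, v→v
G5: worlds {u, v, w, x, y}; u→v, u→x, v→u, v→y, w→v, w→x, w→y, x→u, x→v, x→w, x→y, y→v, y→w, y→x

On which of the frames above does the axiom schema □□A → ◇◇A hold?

G3, G4, G5

The schema corresponds to a generalized confluence (Geach) condition: ∀x ∃w (xR²w ∧ xR²w).
G1: fails — at c but no w with cR²w and cR²w.
G2: fails — at s but no w* with sR²w* and sR²w*.
G3: holds.
G4: holds.
G5: holds.
Valid on: G3, G4, G5.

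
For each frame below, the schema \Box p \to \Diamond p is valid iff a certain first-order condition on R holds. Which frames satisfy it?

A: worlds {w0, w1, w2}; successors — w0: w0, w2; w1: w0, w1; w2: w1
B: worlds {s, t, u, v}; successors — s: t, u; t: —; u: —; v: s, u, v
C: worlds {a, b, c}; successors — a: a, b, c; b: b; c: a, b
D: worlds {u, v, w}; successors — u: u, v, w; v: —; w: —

A, C

This is the axiom for seriality; its first-order frame correspondent is \forall x \exists y Rxy.
A: condition met.
B: fails — world t has no successor.
C: condition met.
D: fails — world v has no successor.
Valid on: A, C.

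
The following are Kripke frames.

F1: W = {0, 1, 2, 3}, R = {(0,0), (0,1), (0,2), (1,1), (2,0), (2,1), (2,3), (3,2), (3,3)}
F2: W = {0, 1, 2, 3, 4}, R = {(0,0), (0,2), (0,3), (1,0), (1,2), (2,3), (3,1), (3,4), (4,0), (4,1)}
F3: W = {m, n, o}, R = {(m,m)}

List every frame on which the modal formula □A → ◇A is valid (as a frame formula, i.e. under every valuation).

F1, F2

This is the axiom for seriality; its first-order frame correspondent is ∀x ∃y Rxy.
F1: holds.
F2: holds.
F3: fails — world n has no successor.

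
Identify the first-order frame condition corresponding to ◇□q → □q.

the Euclidean property: ∀x ∀y ∀z (Rxy ∧ Rxz → Ryz)

This is frame-equivalent to ◇q → □◇q (substitute ¬q for q and contrapose).
Suppose ◇q→□◇q is valid. Take Rxy, Rxz and set V(q)={y}. Then ◇q at x, so □◇q at x, so ◇q at z, so some w with Rzw has q; w=y, i.e. Rzy. By symmetry of the argument, Ryz.
Conversely, on a frame with the Euclidean property the schema holds at every world under every valuation.
Frame condition: ∀x ∀y ∀z (Rxy ∧ Rxz → Ryz).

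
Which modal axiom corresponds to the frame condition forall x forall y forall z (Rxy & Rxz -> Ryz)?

◇r → □◇r

A defining formula is ◇r → □◇r (the 5 axiom).
Suppose ◇r→□◇r is valid. Take Rxy, Rxz and set V(r)={y}. Then ◇r at x, so □◇r at x, so ◇r at z, so some w with Rzw has r; w=y, i.e. Rzy. By symmetry of the argument, Ryz.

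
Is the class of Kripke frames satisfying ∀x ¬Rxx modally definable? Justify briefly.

Not modally definable

If a class were modally definable it would be closed under surjective bounded morphisms (Goldblatt–Thomason).
The 2-cycle (worlds s,t with s→t→s) is irreflexive, and the map sending every world to a single reflexive point • is a surjective bounded morphism (forth: every edge maps to (•,•); back: every world has a successor). So any modal formula valid on the 2-cycle is also valid on the reflexive point, which is not irreflexive.
Hence irreflexivity is not modally definable.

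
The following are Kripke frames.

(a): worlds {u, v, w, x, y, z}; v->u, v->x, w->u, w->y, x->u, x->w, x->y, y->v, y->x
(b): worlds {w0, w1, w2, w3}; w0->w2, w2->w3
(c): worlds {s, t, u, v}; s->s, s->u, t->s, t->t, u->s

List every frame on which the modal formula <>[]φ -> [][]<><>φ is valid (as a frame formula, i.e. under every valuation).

(c)

Frame correspondent (Sahlqvist): forall x forall y forall z ((xRy & x R^2 z) -> exists w (yRw & z R^2 w)) — i.e. a generalized confluence (Geach) condition.
(a): fails — vRu, vR²u but no t with uRt and uR²t.
(b): fails — w0Rw2, w0R²w3 but no w with w2Rw and w3R²w.
(c): holds.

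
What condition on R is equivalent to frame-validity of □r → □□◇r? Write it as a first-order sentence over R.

∀x ∀z (xR²z → ∃w (xRw ∧ zRw))

This is a Sahlqvist (Geach-type) schema ◇^0□^1r → □^2◇^1r.
Minimal-valuation argument: fix x; take any y with xR^0y and any z with xR^2z. Set V(r) to the set of worlds R-reachable from y in exactly 1 step. Then □^1r holds at y, so the antecedent holds at x; validity forces ◇^1r at z, giving a w with zR^1w and yR^1w.
First-order correspondent: ∀x ∀z (xR²z → ∃w (xRw ∧ zRw)).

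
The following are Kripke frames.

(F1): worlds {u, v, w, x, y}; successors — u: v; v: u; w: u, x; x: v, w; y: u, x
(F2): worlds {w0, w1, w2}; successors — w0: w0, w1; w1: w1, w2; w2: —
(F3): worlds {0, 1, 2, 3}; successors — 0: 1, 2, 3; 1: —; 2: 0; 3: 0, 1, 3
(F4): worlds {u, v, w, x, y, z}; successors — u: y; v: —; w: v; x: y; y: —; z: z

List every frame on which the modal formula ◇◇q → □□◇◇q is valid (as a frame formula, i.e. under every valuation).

(F4)

The schema corresponds to a generalized confluence (Geach) condition: ∀x ∀y ∀z ((xR²y ∧ xR²z) → ∃w (y = w ∧ zR²w)).
(F1): fails — wR²w, wR²v but no t with w=t and vR²t.
(F2): fails — w0R²w0, w0R²w1 but no w with w0=w and w1R²w.
(F3): fails — 0R²0, 0R²1 but no w with 0=w and 1R²w.
(F4): condition met.
Valid on: (F4).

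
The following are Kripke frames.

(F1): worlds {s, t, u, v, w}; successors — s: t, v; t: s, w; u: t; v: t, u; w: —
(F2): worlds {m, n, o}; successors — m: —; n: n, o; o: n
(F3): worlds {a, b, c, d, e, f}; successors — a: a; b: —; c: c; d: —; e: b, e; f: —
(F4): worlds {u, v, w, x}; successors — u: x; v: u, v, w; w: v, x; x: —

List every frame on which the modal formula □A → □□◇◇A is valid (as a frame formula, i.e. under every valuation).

(F2)

Frame correspondent (Sahlqvist): ∀x ∀z (xR²z → ∃w (xRw ∧ zR²w)) — i.e. a generalized confluence (Geach) condition.
(F1): fails — sR²u but no w* with sRw* and uR²w*.
(F2): condition met.
(F3): fails — eR²b but no w with eRw and bR²w.
(F4): fails — vR²u but no t with vRt and uR²t.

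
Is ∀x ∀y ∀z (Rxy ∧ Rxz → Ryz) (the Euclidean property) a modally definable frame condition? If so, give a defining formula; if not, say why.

This is a Sahlqvist condition; the 5 axiom ◇r → □◇r defines it.
Suppose ◇r→□◇r is valid. Take Rxy, Rxz and set V(r)={y}. Then ◇r at x, so □◇r at x, so ◇r at z, so some w with Rzw has r; w=y, i.e. Rzy. By symmetry of the argument, Ryz.

Definable; ◇r → □◇r defines it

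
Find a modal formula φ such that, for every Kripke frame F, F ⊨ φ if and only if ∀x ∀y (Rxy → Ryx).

The condition is symmetry. The B schema p → □◇p defines it.
Suppose p→□◇p is valid. Take Rxy and set V(p)={x}. Then p at x, so □◇p at x, so ◇p at y, so some z with Ryz has p; z=x, i.e. Ryx.

p → □◇p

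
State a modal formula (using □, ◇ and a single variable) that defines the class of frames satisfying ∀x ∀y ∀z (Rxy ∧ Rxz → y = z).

The condition is partial functionality. The CD schema ◇s → □s defines it.
Suppose ◇s→□s is valid. Take Rxy, Rxz and set V(s)={y}. Then ◇s at x, so □s at x, so s at z, i.e. z=y.

◇s → □s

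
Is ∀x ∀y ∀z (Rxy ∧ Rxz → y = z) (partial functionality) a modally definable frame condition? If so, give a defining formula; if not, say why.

Definable; ◇r → □r defines it

This is a Sahlqvist condition; the CD axiom ◇r → □r defines it.
Suppose ◇r→□r is valid. Take Rxy, Rxz and set V(r)={y}. Then ◇r at x, so □r at x, so r at z, i.e. z=y.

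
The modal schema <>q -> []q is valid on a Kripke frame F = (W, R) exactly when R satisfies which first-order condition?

Suppose ◇q→□q is valid. Take Rxy, Rxz and set V(q)={y}. Then ◇q at x, so □q at x, so q at z, i.e. z=y.

partial functionality: forall x forall y forall z (Rxy & Rxz -> y = z)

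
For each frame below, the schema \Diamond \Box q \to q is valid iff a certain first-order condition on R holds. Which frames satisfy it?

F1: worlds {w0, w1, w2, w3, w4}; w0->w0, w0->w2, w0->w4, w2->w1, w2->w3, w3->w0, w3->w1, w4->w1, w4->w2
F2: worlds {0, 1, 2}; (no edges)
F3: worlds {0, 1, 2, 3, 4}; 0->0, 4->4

F2, F3

Frame correspondent (Sahlqvist): \forall x \forall y (Rxy \to Ryx) — i.e. symmetry.
F1: fails — Rw0w4 but not Rw4w0.
F2: ✓.
F3: ✓.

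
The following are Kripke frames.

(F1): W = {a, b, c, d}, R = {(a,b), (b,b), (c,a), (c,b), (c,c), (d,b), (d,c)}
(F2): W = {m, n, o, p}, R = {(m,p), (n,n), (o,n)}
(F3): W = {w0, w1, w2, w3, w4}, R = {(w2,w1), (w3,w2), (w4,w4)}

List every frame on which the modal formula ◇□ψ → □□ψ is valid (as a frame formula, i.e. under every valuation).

Frame correspondent (Sahlqvist): ∀x ∀y ∀z ((xRy ∧ xR²z) → ∃w (yRw ∧ z = w)) — i.e. a generalized confluence (Geach) condition.
(F1): fails — cRa, cR²a but no w with aRw and a=w.
(F2): ✓.
(F3): ✓.

(F2), (F3)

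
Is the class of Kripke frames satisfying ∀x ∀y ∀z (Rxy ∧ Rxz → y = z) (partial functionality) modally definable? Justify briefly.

Yes: it is partial functionality, defined by the CD schema ◇p → □p.

Yes — defined by ◇p → □p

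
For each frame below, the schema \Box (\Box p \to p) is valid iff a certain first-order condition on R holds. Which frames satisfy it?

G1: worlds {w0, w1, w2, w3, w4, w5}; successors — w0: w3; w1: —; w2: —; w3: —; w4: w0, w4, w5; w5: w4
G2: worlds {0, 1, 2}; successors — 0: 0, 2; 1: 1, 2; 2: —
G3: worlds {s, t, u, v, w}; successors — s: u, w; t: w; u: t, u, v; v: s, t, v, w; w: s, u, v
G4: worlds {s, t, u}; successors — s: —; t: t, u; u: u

G4

This is the axiom for shift-reflexivity; its first-order frame correspondent is \forall x \forall y (Rxy \to Ryy).
G1: fails — Rw4w5 but not Rw5w5.
G2: fails — R12 but not R22.
G3: fails — Rut but not Rtt.
G4: condition met.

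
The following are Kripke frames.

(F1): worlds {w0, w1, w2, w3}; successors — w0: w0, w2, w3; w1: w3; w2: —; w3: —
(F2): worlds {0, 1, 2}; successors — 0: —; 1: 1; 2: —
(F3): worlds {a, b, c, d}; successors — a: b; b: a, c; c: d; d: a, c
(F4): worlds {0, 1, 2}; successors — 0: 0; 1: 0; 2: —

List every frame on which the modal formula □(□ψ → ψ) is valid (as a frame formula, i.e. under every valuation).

This is the axiom for shift-reflexivity; its first-order frame correspondent is ∀x ∀y (Rxy → Ryy).
(F1): fails — Rw0w2 but not Rw2w2.
(F2): satisfies the condition.
(F3): fails — Rbc but not Rcc.
(F4): satisfies the condition.
Valid on: (F2), (F4).

(F2), (F4)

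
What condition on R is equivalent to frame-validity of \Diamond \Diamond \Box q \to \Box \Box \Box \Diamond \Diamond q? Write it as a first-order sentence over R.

\forall x \forall y \forall z ((x R^2 y \wedge x R^3 z) \to \exists w (yRw \wedge z R^2 w))

This is a Sahlqvist (Geach-type) schema ◇^2□^1q → □^3◇^2q.
First-order correspondent: \forall x \forall y \forall z ((x R^2 y \wedge x R^3 z) \to \exists w (yRw \wedge z R^2 w)).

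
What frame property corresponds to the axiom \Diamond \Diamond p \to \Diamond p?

This is frame-equivalent to □p → □□p (substitute ¬p for p and contrapose).
Suppose □p→□□p is valid. Take Rxy, Ryz and set V(p)={w : Rxw}. Then □p at x, so □□p at x, so □p at y, so p at z, i.e. Rxz.
Conversely, on a frame with transitivity the schema holds at every world under every valuation.
Frame condition: \forall x \forall y \forall z (Rxy \wedge Ryz \to Rxz).

Transitivity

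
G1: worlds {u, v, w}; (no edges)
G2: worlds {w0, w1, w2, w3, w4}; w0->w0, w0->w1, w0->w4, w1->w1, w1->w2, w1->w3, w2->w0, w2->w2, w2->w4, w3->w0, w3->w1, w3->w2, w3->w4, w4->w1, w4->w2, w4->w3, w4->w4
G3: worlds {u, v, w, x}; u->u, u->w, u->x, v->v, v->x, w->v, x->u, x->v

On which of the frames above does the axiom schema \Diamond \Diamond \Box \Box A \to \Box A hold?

G1, G2

The schema corresponds to a generalized confluence (Geach) condition: \forall x \forall y \forall z ((x R^2 y \wedge xRz) \to \exists w (y R^2 w \wedge z = w)).
G1: satisfies the condition.
G2: satisfies the condition.
G3: fails — uR²v, uRw but no t with vR²t and w=t.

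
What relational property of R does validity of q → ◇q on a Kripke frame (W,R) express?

reflexivity

Replacing q by ¬q and contraposing gives the equivalent schema □q → q.
Suppose □q→q is valid. At any x set V(q)={w : Rxw}. Then □q holds at x, so q holds at x, i.e. Rxx.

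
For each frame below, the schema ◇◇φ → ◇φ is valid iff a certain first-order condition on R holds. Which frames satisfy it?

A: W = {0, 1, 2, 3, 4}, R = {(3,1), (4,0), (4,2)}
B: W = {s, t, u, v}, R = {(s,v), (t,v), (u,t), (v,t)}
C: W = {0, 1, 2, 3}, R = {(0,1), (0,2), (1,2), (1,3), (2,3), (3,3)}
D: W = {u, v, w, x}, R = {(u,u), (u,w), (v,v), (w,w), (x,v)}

This is the axiom for transitivity; its first-order frame correspondent is ∀x ∀y ∀z (Rxy ∧ Ryz → Rxz).
A: holds.
B: fails — Rvt and Rtv but not Rvv.
C: fails — R02 and R23 but not R03.
D: holds.

A, D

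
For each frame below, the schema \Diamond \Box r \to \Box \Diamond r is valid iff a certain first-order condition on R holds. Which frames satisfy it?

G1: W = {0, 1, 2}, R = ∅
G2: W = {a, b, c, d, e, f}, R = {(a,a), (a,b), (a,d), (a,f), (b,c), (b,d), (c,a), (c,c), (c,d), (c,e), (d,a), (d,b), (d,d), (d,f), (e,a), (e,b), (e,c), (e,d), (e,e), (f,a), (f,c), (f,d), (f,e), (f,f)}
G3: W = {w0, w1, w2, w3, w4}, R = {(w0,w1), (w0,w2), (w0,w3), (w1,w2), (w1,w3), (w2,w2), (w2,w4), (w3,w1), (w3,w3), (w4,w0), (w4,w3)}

G1, G2

This is the axiom for convergence; its first-order frame correspondent is \forall x \forall y \forall z (Rxy \wedge Rxz \to \exists w (Ryw \wedge Rzw)).
G1: satisfies the condition.
G2: satisfies the condition.
G3: fails — Rw0w2 and Rw0w3 but w2 and w3 have no common successor.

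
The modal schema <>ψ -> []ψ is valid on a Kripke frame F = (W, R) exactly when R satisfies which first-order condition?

partial functionality: forall x forall y forall z (Rxy & Rxz -> y = z)

This is the CD axiom.
Its frame correspondent is partial functionality — forall x forall y forall z (Rxy & Rxz -> y = z).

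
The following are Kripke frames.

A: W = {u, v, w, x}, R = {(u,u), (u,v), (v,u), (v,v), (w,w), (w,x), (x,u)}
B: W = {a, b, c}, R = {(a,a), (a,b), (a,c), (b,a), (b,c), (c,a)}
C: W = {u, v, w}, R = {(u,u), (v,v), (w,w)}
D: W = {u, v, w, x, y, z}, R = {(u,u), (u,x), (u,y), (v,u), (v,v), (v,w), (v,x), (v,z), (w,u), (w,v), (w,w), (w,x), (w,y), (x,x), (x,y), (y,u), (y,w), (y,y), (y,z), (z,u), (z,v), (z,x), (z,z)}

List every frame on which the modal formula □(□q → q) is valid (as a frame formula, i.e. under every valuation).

The schema corresponds to shift-reflexivity: ∀x ∀y (Rxy → Ryy).
A: fails — Rwx but not Rxx.
B: fails — Rbc but not Rcc.
C: holds.
D: holds.

C, D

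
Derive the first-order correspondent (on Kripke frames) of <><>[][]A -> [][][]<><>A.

This is a Sahlqvist (Geach-type) schema ◇^2□^2A → □^3◇^2A.
Minimal-valuation argument: fix x; take any y with xR^2y and any z with xR^3z. Set V(A) to the set of worlds R-reachable from y in exactly 2 steps. Then □^2A holds at y, so the antecedent holds at x; validity forces ◇^2A at z, giving a w with zR^2w and yR^2w.
First-order correspondent: forall x forall y forall z ((x R^2 y & x R^3 z) -> exists w (y R^2 w & z R^2 w)).

forall x forall y forall z ((x R^2 y & x R^3 z) -> exists w (y R^2 w & z R^2 w))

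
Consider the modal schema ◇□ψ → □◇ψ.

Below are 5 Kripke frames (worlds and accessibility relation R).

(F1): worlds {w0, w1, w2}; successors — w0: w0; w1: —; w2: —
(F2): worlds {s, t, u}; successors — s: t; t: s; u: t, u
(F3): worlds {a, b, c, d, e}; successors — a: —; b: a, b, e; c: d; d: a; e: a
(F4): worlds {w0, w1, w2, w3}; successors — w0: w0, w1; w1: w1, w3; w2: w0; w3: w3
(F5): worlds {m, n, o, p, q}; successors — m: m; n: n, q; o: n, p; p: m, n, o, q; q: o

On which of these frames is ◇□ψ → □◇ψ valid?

(F1), (F4)

This is the axiom for convergence; its first-order frame correspondent is ∀x ∀y ∀z (Rxy ∧ Rxz → ∃w (Ryw ∧ Rzw)).
(F1): ✓.
(F2): fails — Rut and Ruu but t and u have no common successor.
(F3): fails — Rbb and Rba but b and a have no common successor.
(F4): ✓.
(F5): fails — Rnn and Rnq but n and q have no common successor.
Valid on: (F1), (F4).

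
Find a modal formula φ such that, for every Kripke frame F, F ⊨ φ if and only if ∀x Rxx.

□ψ → ψ

This is reflexivity; the standard corresponding axiom is T: □ψ → ψ.
Suppose □ψ→ψ is valid. At any x set V(ψ)={w : Rxw}. Then □ψ holds at x, so ψ holds at x, i.e. Rxx.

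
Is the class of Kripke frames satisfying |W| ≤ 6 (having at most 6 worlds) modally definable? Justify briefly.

Modal frame validity is preserved under disjoint unions.
Any modal formula valid on each of 7 disjoint one-world frames is valid on their disjoint union (validity is preserved under disjoint unions). Each one-world frame has |W|=1≤6, but the union has |W|=7.
So no modal formula (or set of formulas) defines exactly the |W|≤6 frames.

Not definable by any modal formula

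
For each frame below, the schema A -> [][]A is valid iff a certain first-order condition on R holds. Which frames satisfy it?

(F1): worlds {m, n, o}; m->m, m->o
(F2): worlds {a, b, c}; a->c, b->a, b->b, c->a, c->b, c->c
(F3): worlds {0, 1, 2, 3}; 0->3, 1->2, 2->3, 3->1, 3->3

Frame correspondent (Sahlqvist): forall x forall z (x R^2 z -> exists w (x = w & z = w)) — i.e. a generalized confluence (Geach) condition.
(F1): fails — mR²o but m ≠ o.
(F2): fails — aR²b but a ≠ b.
(F3): fails — 0R²1 but 0 ≠ 1.
Valid on no frame.

none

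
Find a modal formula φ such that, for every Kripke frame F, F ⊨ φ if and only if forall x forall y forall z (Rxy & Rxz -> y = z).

The condition is partial functionality. The CD schema ◇q → □q defines it.
Suppose ◇q→□q is valid. Take Rxy, Rxz and set V(q)={y}. Then ◇q at x, so □q at x, so q at z, i.e. z=y.

◇q → □q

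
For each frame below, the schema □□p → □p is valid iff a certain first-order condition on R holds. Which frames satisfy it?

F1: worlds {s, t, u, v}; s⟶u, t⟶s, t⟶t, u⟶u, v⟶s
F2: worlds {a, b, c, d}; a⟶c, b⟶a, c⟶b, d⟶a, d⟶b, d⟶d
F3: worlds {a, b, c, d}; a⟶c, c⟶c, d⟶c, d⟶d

The schema corresponds to density: ∀x ∀y (Rxy → ∃z (Rxz ∧ Rzy)).
F1: fails — Rvs but no z with Rvz and Rzs.
F2: fails — Rba but no z with Rbz and Rza.
F3: condition met.

F3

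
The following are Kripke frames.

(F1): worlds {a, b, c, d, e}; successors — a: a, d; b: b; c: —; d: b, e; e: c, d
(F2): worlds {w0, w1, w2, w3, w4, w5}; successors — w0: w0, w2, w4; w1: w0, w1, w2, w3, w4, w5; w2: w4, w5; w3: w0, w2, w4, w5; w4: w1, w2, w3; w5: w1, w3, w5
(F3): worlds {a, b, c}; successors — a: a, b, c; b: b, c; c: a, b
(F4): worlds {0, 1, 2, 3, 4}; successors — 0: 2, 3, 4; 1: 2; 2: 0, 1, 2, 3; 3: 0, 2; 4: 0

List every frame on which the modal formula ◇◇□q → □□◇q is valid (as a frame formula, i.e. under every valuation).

This is the axiom for a generalized confluence (Geach) condition; its first-order frame correspondent is ∀x ∀y ∀z ((xR²y ∧ xR²z) → ∃w (yRw ∧ zRw)).
(F1): fails — aR²a, aR²b but no w with aRw and bRw.
(F2): fails — w0R²w0, w0R²w5 but no w with w0Rw and w5Rw.
(F3): holds.
(F4): fails — 2R²0, 2R²4 but no w with 0Rw and 4Rw.

(F3)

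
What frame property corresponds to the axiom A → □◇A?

symmetry: ∀x ∀y (Rxy → Ryx)

Suppose A→□◇A is valid. Take Rxy and set V(A)={x}. Then A at x, so □◇A at x, so ◇A at y, so some z with Ryz has A; z=x, i.e. Ryx.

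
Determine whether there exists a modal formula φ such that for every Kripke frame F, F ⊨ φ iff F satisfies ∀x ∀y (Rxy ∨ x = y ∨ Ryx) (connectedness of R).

Any modally definable frame class is closed under disjoint unions.
Take 2 disjoint single-world reflexive frames: each is trivially connected, but their disjoint union has 2 worlds with no edge between distinct components, so it is not connected.
Hence connectedness of R is not modally definable.

Not modally definable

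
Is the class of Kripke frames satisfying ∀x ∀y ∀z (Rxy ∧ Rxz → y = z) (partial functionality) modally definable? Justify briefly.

Yes, by ◇p → □p

The condition is partial functionality. A defining modal formula is ◇p → □p.
Suppose ◇p→□p is valid. Take Rxy, Rxz and set V(p)={y}. Then ◇p at x, so □p at x, so p at z, i.e. z=y.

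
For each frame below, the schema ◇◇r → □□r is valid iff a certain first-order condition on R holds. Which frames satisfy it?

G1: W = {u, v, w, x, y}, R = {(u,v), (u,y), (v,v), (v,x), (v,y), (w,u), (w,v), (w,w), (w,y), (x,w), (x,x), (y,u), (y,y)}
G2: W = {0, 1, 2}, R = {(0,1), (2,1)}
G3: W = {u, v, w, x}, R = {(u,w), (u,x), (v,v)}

This is the axiom for a generalized confluence (Geach) condition; its first-order frame correspondent is ∀x ∀y ∀z ((xR²y ∧ xR²z) → ∃w (y = w ∧ z = w)).
G1: fails — uR²u, uR²v but u ≠ v.
G2: holds.
G3: holds.

G2, G3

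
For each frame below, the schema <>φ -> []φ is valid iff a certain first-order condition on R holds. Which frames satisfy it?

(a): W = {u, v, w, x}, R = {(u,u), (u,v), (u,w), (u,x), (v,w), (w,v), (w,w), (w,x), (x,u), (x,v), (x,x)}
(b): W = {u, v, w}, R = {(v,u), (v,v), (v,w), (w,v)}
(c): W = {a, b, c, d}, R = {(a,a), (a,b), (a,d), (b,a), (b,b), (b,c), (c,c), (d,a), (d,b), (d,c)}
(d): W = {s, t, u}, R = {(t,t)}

(d)

This is the axiom for partial functionality; its first-order frame correspondent is forall x forall y forall z (Rxy & Rxz -> y = z).
(a): fails — u sees both u and v.
(b): fails — v sees both u and v.
(c): fails — a sees both a and b.
(d): condition met.
Valid on: (d).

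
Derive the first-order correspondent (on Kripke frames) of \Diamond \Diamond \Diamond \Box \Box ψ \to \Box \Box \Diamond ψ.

This is a Sahlqvist (Geach-type) schema ◇^3□^2ψ → □^2◇^1ψ.
First-order correspondent: \forall x \forall y \forall z ((x R^3 y \wedge x R^2 z) \to \exists w (y R^2 w \wedge zRw)).

\forall x \forall y \forall z ((x R^3 y \wedge x R^2 z) \to \exists w (y R^2 w \wedge zRw))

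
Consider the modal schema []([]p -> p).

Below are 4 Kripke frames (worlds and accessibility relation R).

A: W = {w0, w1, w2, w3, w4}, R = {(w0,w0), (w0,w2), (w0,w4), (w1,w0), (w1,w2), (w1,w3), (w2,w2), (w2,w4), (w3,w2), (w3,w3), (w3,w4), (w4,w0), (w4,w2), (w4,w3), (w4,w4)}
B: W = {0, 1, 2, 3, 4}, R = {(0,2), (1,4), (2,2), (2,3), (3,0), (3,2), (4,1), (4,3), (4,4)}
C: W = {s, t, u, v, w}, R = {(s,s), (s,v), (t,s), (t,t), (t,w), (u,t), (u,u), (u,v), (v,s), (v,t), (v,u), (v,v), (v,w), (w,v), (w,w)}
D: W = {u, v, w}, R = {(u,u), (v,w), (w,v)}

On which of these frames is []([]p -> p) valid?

The schema corresponds to shift-reflexivity: forall x forall y (Rxy -> Ryy).
A: satisfies the condition.
B: fails — R43 but not R33.
C: satisfies the condition.
D: fails — Rvw but not Rww.

A, C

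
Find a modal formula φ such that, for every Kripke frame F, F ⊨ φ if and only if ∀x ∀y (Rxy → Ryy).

□(□ψ → ψ)

This is shift-reflexivity; the standard corresponding axiom is T□: □(□ψ → ψ).
Suppose □(□ψ→ψ) is valid. Take Rxy and set V(ψ)={w : Ryw}. Then at y, □ψ holds; since □(□ψ→ψ) at x, □ψ→ψ at y, so ψ at y, i.e. Ryy.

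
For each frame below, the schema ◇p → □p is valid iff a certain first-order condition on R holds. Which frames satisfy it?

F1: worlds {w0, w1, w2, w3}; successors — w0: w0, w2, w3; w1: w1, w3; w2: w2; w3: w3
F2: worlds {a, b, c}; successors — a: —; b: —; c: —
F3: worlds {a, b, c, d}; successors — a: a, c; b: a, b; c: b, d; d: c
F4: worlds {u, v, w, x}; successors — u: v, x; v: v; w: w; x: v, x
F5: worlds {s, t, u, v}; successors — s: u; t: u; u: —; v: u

This is the axiom for partial functionality; its first-order frame correspondent is ∀x ∀y ∀z (Rxy ∧ Rxz → y = z).
F1: fails — w0 sees both w0 and w2.
F2: holds.
F3: fails — a sees both a and c.
F4: fails — u sees both v and x.
F5: holds.
Valid on: F2, F5.

F2, F5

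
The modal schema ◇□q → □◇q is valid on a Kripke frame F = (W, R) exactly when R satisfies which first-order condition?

Suppose ◇□q→□◇q is valid. Take Rxy, Rxz and set V(q)={w : Ryw}. Then □q at y so ◇□q at x, so □◇q at x, so ◇q at z, giving w with Rzw and Ryw.
Conversely, any frame satisfying ∀x ∀y ∀z (Rxy ∧ Rxz → ∃w (Ryw ∧ Rzw)) validates the schema.
Frame condition: ∀x ∀y ∀z (Rxy ∧ Rxz → ∃w (Ryw ∧ Rzw)).

convergence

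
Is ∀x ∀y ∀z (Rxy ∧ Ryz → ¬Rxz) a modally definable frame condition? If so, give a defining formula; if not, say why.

No — not modally definable

Modal frame validity is preserved under surjective bounded morphisms.
The 3-cycle (worlds s,t,u with s→t→u→s) is intransitive. Mapping every world to a single reflexive point • is a surjective bounded morphism; the reflexive point is not intransitive (R••∧R•• but R••).
So no modal formula (or set of formulas) defines exactly the intransitive frames.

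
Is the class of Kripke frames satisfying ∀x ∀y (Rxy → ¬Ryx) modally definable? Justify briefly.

Not modally definable

If a class were modally definable it would be closed under surjective bounded morphisms (Goldblatt–Thomason).
The 3-cycle (worlds w0,w1,w2 with w0→w1→w2→w0) is asymmetric. Mapping every world to a single reflexive point • is a surjective bounded morphism, and the reflexive point is not asymmetric (R•• but asymmetry requires ¬R••).
So no modal formula (or set of formulas) defines exactly the asymmetric frames.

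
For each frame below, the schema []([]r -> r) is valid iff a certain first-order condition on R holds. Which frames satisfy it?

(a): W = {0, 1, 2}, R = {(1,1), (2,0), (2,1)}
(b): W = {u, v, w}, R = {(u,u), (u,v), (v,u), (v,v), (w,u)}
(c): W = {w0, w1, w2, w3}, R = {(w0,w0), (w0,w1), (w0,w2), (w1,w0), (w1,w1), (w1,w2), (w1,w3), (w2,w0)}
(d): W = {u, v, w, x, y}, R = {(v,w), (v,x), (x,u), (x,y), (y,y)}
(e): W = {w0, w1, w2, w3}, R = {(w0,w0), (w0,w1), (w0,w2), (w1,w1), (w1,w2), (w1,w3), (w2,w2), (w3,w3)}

(b), (e)

Frame correspondent (Sahlqvist): forall x forall y (Rxy -> Ryy) — i.e. shift-reflexivity.
(a): fails — R20 but not R00.
(b): holds.
(c): fails — Rw1w2 but not Rw2w2.
(d): fails — Rvw but not Rww.
(e): holds.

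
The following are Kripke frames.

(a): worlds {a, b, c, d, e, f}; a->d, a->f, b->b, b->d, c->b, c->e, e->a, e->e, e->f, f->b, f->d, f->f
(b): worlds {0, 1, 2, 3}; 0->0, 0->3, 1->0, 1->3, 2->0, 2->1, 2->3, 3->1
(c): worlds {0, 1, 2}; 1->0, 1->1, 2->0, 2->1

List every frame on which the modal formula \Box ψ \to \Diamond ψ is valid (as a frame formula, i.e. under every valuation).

(b)

The schema corresponds to seriality: \forall x \exists y Rxy.
(a): fails — world d has no successor.
(b): holds.
(c): fails — world 0 has no successor.
Valid on: (b).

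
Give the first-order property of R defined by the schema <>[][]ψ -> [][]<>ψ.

forall x forall y forall z ((xRy & x R^2 z) -> exists w (y R^2 w & zRw))

This is a Sahlqvist (Geach-type) schema ◇^1□^2ψ → □^2◇^1ψ.
Minimal-valuation argument: fix x; take any y with xR^1y and any z with xR^2z. Set V(ψ) to the set of worlds R-reachable from y in exactly 2 steps. Then □^2ψ holds at y, so the antecedent holds at x; validity forces ◇^1ψ at z, giving a w with zR^1w and yR^2w.
First-order correspondent: forall x forall y forall z ((xRy & x R^2 z) -> exists w (y R^2 w & zRw)).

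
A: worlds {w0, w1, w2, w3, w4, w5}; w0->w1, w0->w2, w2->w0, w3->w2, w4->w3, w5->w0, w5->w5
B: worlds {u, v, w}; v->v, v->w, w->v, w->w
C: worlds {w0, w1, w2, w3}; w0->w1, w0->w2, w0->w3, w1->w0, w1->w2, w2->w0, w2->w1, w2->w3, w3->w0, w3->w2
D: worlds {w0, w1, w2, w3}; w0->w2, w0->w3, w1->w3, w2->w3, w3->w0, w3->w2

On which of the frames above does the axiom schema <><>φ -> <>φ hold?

The schema corresponds to transitivity: forall x forall y forall z (Rxy & Ryz -> Rxz).
A: fails — Rw3w2 and Rw2w0 but not Rw3w0.
B: condition met.
C: fails — Rw1w2 and Rw2w1 but not Rw1w1.
D: fails — Rw3w2 and Rw2w3 but not Rw3w3.
Valid on: B.

B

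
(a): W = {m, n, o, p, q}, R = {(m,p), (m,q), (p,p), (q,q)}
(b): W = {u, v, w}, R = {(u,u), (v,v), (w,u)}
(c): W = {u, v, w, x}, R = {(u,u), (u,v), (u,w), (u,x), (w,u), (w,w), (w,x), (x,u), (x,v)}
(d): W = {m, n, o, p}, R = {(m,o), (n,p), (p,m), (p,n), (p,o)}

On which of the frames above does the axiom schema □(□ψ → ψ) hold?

This is the axiom for shift-reflexivity; its first-order frame correspondent is ∀x ∀y (Rxy → Ryy).
(a): holds.
(b): holds.
(c): fails — Ruv but not Rvv.
(d): fails — Rpm but not Rmm.

(a), (b)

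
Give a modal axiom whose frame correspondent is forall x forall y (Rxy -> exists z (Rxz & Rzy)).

The condition is density. The C4 schema □□q → □q defines it.
Suppose □□q→□q is valid. Take Rxy and set V(q)={w : xR²w}. Then □□q at x, so □q at x, so q at y, i.e. ∃z(Rxz∧Rzy).

□□q → □q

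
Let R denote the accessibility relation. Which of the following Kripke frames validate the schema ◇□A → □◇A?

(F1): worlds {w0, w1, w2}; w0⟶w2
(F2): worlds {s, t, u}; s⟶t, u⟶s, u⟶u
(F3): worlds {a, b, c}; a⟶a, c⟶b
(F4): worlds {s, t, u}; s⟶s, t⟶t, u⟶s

The schema corresponds to convergence: ∀x ∀y ∀z (Rxy ∧ Rxz → ∃w (Ryw ∧ Rzw)).
(F1): fails — Rw0w2 and Rw0w2 but w2 and w2 have no common successor.
(F2): fails — Rst and Rst but t and t have no common successor.
(F3): fails — Rcb and Rcb but b and b have no common successor.
(F4): satisfies the condition.

(F4)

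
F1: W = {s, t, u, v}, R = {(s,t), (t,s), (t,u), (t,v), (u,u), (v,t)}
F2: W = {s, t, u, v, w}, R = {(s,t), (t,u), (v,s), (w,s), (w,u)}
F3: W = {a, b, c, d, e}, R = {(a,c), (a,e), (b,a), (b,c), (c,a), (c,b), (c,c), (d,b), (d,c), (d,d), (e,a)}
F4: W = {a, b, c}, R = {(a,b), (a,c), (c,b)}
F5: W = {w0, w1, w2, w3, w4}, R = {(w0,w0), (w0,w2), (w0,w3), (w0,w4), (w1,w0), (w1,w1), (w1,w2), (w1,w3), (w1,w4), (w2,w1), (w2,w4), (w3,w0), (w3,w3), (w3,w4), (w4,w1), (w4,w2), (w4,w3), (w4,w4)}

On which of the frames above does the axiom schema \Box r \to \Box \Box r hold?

F4

Frame correspondent (Sahlqvist): \forall x \forall y \forall z (Rxy \wedge Ryz \to Rxz) — i.e. transitivity.
F1: fails — Rtv and Rvt but not Rtt.
F2: fails — Rvs and Rst but not Rvt.
F3: fails — Rbc and Rcb but not Rbb.
F4: holds.
F5: fails — Rw0w4 and Rw4w1 but not Rw0w1.
Valid on: F4.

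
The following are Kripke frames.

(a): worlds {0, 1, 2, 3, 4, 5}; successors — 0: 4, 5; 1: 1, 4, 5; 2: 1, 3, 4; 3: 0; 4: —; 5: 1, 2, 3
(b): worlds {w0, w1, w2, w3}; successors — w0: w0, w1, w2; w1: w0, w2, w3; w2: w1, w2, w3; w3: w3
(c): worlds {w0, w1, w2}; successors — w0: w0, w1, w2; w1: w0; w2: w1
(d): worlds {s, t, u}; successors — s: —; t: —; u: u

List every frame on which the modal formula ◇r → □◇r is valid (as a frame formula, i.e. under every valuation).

(d)

The schema corresponds to the Euclidean property: ∀x ∀y ∀z (Rxy ∧ Rxz → Ryz).
(a): fails — R04 and R04 but not R44.
(b): fails — Rw0w1 and Rw0w1 but not Rw1w1.
(c): fails — Rw0w1 and Rw0w1 but not Rw1w1.
(d): condition met.
Valid on: (d).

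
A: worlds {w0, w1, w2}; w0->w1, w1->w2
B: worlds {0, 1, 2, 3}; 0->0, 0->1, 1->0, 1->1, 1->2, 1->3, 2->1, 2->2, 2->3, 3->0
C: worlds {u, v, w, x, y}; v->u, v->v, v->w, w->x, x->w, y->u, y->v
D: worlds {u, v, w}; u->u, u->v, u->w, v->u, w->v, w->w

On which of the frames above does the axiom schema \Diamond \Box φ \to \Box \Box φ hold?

The schema corresponds to a generalized confluence (Geach) condition: \forall x \forall y \forall z ((xRy \wedge x R^2 z) \to \exists w (yRw \wedge z = w)).
A: condition met.
B: fails — 0R0, 0R²2 but no w with 0Rw and 2=w.
C: fails — vRu, vR²u but no t with uRt and u=t.
D: fails — uRv, uR²v but no t with vRt and v=t.

A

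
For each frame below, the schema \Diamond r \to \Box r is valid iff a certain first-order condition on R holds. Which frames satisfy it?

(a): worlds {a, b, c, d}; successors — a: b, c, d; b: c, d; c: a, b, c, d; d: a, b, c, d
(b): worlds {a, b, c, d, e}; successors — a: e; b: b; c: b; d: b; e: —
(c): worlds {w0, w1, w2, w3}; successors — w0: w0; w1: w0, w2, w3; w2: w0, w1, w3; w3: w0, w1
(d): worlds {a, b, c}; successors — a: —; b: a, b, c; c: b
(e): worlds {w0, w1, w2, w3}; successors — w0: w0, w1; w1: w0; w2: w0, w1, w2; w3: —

(b)

Frame correspondent (Sahlqvist): \forall x \forall y \forall z (Rxy \wedge Rxz \to y = z) — i.e. partial functionality.
(a): fails — a sees both b and c.
(b): holds.
(c): fails — w1 sees both w0 and w2.
(d): fails — b sees both a and b.
(e): fails — w0 sees both w0 and w1.
Valid on: (b).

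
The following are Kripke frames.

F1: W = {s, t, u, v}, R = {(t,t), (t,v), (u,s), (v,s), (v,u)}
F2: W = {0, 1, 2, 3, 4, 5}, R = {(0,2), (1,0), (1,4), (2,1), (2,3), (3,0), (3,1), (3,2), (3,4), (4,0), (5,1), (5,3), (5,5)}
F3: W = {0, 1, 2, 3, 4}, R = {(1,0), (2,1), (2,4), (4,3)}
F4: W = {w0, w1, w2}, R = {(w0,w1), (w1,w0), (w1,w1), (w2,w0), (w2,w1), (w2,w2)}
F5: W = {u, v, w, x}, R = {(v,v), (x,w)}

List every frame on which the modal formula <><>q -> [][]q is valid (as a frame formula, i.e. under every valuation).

F5

This is the axiom for a generalized confluence (Geach) condition; its first-order frame correspondent is forall x forall y forall z ((x R^2 y & x R^2 z) -> exists w (y = w & z = w)).
F1: fails — tR²s, tR²t but s ≠ t.
F2: fails — 0R²1, 0R²3 but 1 ≠ 3.
F3: fails — 2R²0, 2R²3 but 0 ≠ 3.
F4: fails — w0R²w0, w0R²w1 but w0 ≠ w1.
F5: condition met.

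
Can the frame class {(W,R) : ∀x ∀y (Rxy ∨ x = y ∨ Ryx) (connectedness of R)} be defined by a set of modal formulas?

Not definable by any modal formula

Modal frame validity is preserved under disjoint unions.
Take 4 disjoint single-world reflexive frames: each is trivially connected, but their disjoint union has 4 worlds with no edge between distinct components, so it is not connected.
So the class is not modally definable.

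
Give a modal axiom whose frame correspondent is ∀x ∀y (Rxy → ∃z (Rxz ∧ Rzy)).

□□p → □p

This is density; the standard corresponding axiom is C4: □□p → □p.
Suppose □□p→□p is valid. Take Rxy and set V(p)={w : xR²w}. Then □□p at x, so □p at x, so p at y, i.e. ∃z(Rxz∧Rzy).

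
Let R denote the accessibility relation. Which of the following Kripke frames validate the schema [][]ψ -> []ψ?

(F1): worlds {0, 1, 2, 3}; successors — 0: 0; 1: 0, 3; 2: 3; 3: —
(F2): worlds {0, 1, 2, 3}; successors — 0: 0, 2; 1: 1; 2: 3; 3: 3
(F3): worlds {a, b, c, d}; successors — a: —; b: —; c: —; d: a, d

This is the axiom for density; its first-order frame correspondent is forall x forall y (Rxy -> exists z (Rxz & Rzy)).
(F1): fails — R23 but no z with R2z and Rz3.
(F2): condition met.
(F3): condition met.

(F2), (F3)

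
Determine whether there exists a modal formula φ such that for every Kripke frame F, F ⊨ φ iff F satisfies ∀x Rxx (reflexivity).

Yes: it is reflexivity, defined by the T schema □p → p.
Suppose □p→p is valid. At any x set V(p)={w : Rxw}. Then □p holds at x, so p holds at x, i.e. Rxx.

Yes — defined by □p → p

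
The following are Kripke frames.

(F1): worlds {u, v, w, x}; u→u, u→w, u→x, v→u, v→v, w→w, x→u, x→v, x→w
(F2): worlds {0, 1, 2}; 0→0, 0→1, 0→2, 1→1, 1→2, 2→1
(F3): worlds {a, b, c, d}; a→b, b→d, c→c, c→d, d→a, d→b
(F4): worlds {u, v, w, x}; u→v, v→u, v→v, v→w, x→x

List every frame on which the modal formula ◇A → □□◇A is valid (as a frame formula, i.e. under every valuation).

This is the axiom for a generalized confluence (Geach) condition; its first-order frame correspondent is ∀x ∀y ∀z ((xRy ∧ xR²z) → ∃w (y = w ∧ zRw)).
(F1): fails — uRu, uR²w but no t with u=t and wRt.
(F2): fails — 0R0, 0R²1 but no w with 0=w and 1Rw.
(F3): fails — bRd, bR²a but no w with d=w and aRw.
(F4): fails — uRv, uR²w but no t with v=t and wRt.
Valid on no frame.

none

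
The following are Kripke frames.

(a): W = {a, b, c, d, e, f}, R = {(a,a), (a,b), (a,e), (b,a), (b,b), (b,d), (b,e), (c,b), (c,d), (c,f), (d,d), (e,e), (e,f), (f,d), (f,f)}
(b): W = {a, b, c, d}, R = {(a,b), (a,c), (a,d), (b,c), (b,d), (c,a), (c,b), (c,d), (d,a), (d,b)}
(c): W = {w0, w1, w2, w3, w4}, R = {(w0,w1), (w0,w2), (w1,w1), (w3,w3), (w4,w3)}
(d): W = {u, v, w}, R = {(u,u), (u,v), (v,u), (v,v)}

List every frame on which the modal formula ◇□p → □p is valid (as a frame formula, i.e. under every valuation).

This is the axiom for the Euclidean property; its first-order frame correspondent is ∀x ∀y ∀z (Rxy ∧ Rxz → Ryz).
(a): fails — Rae and Rab but not Reb.
(b): fails — Rab and Rab but not Rbb.
(c): fails — Rw0w1 and Rw0w2 but not Rw1w2.
(d): holds.

(d)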